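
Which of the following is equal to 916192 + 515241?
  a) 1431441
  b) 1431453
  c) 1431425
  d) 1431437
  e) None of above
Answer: e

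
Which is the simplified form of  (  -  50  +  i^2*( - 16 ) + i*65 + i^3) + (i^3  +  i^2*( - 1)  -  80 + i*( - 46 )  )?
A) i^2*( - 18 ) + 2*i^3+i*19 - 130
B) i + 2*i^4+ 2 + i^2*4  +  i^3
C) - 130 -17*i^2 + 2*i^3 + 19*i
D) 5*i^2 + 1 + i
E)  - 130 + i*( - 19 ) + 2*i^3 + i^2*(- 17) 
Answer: C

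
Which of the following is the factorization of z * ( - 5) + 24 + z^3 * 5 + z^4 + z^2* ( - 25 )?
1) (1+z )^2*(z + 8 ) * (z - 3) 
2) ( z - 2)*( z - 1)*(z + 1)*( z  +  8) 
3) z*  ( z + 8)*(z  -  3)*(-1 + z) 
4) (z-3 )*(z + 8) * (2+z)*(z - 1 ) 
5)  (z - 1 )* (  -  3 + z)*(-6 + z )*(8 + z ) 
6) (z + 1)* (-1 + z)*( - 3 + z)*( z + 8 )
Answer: 6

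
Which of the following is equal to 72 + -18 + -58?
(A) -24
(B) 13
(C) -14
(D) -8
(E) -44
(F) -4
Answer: F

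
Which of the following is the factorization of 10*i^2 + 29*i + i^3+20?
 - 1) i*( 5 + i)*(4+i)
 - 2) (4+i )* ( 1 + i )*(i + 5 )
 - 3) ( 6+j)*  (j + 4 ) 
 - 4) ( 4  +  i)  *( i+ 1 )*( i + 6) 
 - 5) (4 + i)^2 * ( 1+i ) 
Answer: 2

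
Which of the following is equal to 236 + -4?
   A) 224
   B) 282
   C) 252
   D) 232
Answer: D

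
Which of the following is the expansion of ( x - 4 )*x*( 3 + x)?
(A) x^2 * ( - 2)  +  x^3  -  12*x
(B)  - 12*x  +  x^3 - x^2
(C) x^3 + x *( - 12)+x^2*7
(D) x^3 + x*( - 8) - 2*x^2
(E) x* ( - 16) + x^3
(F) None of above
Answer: B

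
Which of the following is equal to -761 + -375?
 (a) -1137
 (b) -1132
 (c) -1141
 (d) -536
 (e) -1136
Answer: e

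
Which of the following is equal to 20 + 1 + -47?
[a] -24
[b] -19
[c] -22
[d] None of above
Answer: d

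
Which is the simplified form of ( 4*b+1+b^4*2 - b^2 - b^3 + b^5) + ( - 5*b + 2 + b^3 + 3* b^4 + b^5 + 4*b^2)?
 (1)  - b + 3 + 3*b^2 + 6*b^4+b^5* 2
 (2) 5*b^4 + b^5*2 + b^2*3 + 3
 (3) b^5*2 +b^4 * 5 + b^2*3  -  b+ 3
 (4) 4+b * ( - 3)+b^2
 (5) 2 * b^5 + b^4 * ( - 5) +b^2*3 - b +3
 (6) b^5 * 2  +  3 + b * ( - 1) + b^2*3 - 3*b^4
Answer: 3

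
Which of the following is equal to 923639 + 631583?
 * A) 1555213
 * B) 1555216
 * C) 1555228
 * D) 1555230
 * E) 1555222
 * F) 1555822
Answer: E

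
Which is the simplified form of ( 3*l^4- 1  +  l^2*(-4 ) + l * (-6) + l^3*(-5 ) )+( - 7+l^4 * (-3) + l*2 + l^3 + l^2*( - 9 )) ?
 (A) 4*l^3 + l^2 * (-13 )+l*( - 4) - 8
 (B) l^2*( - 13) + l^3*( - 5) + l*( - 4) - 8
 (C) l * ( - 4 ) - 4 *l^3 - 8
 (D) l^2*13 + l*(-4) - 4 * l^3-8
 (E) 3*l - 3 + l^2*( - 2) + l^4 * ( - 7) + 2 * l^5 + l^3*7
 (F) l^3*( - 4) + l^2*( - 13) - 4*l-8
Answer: F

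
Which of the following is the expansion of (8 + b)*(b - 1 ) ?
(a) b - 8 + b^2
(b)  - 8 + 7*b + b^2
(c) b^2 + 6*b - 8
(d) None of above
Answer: b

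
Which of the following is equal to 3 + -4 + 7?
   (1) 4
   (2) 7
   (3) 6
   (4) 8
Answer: 3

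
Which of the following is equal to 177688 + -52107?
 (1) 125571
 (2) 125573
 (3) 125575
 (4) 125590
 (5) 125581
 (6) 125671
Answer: 5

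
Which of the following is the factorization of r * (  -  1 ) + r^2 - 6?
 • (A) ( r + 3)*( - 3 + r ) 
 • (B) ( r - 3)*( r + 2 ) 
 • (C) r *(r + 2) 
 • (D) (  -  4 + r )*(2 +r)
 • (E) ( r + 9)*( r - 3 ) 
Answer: B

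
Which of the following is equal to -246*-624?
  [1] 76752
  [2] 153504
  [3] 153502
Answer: 2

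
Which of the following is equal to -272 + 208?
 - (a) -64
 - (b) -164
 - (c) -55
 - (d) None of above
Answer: a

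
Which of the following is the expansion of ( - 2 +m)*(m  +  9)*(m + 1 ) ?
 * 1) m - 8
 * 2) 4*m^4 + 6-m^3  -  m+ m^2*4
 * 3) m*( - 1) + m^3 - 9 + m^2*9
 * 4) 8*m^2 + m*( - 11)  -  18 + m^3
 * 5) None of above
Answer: 4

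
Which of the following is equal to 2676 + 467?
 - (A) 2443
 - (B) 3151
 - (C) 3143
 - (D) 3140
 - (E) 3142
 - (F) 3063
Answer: C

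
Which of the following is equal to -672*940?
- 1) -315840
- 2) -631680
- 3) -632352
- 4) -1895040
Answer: 2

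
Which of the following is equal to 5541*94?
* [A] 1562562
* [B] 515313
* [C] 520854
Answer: C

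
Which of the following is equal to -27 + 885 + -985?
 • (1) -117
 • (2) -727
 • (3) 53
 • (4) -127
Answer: 4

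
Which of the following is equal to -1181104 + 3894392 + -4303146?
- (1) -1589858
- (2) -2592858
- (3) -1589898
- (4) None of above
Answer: 1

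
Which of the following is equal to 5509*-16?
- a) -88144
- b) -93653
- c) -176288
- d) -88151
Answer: a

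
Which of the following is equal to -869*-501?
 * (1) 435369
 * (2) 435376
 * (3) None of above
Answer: 1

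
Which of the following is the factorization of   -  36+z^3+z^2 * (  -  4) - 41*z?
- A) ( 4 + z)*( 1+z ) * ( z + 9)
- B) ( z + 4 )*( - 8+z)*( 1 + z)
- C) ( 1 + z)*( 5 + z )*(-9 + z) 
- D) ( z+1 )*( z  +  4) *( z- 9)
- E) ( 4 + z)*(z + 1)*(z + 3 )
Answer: D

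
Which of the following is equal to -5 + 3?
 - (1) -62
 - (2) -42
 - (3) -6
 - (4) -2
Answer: 4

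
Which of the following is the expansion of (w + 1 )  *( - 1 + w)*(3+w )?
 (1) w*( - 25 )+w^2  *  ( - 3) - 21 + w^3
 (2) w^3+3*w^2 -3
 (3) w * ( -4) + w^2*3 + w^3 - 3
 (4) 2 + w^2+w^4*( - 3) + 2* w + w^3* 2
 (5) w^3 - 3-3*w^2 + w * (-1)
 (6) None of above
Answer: 6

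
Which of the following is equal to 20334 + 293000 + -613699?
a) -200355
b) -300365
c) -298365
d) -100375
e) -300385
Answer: b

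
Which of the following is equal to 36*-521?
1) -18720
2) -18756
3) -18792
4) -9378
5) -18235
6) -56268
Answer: 2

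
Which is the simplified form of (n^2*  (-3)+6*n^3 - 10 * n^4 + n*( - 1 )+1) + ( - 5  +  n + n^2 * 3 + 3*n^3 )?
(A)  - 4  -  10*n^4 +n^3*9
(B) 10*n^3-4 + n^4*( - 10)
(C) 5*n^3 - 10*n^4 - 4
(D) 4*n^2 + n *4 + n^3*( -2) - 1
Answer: A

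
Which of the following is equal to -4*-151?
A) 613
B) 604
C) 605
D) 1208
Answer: B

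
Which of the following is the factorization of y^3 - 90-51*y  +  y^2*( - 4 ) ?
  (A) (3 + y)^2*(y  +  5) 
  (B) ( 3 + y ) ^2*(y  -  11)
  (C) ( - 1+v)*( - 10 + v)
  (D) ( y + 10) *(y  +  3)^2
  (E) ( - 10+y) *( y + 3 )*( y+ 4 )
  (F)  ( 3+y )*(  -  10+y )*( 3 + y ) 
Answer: F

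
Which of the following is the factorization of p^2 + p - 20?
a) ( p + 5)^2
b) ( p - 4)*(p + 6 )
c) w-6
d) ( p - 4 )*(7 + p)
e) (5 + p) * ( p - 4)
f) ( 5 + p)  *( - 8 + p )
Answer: e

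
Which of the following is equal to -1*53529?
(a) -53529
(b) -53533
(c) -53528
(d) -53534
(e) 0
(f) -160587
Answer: a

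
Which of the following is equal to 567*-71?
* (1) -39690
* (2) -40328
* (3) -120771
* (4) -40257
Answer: 4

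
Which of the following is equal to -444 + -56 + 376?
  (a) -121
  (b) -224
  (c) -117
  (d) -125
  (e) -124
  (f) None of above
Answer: e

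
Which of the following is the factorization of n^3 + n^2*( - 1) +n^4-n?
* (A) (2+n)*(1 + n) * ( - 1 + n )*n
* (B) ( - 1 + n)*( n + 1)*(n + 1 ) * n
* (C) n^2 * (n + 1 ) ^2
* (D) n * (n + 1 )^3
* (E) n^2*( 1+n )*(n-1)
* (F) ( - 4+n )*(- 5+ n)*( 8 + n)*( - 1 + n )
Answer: B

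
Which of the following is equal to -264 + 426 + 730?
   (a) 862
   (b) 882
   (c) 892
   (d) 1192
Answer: c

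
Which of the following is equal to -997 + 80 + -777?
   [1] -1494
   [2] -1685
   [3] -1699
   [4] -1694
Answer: 4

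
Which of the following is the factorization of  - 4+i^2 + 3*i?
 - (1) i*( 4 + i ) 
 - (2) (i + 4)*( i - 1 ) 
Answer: 2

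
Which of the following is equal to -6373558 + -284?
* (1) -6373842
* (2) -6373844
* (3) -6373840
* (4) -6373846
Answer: 1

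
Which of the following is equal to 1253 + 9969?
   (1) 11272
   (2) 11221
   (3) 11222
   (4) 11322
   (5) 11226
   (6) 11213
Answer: 3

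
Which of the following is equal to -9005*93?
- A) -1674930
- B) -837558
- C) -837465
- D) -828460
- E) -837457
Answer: C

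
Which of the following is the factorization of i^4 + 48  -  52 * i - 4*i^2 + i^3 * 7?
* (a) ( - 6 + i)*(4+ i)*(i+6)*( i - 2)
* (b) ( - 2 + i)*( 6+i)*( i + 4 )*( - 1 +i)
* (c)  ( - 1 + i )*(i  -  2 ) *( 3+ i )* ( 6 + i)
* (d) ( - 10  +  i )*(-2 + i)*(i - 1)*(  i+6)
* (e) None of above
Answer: b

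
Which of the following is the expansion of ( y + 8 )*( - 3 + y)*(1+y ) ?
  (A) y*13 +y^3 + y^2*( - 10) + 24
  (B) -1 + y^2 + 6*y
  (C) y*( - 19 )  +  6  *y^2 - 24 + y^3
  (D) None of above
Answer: C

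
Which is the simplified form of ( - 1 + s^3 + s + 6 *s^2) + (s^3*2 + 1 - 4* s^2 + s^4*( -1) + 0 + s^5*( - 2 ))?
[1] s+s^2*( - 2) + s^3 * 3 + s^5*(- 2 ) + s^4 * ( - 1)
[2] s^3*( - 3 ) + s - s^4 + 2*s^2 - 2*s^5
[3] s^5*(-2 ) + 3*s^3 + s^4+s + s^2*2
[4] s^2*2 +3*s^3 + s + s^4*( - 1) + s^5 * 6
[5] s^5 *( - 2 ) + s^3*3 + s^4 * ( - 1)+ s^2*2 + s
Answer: 5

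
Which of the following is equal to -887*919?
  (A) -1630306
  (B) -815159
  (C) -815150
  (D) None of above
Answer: D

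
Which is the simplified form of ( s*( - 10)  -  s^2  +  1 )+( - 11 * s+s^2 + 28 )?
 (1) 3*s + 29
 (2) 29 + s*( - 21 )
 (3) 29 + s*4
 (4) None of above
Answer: 2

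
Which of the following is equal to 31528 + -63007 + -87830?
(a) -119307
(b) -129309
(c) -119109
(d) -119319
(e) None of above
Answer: e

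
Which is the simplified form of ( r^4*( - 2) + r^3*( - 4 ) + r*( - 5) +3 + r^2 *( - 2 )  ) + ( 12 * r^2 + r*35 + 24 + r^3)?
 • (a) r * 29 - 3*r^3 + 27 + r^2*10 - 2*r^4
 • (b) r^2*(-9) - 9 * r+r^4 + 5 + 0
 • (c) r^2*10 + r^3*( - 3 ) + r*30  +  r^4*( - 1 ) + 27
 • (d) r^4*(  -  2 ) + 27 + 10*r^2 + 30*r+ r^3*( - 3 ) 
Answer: d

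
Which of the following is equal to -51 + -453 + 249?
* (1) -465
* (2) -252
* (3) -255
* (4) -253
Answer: 3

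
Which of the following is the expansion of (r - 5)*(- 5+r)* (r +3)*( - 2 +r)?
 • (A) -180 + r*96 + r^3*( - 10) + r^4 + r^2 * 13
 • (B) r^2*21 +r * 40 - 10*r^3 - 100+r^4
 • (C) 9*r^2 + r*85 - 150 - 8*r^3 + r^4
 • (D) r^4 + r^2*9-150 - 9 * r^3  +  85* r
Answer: D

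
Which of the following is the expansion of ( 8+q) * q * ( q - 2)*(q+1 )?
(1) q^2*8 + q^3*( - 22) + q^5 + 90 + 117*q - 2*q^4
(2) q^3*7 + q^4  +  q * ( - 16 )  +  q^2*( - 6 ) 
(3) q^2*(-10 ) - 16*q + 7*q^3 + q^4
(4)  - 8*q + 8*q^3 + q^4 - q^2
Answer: 3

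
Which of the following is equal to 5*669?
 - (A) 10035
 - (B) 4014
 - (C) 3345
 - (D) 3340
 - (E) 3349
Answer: C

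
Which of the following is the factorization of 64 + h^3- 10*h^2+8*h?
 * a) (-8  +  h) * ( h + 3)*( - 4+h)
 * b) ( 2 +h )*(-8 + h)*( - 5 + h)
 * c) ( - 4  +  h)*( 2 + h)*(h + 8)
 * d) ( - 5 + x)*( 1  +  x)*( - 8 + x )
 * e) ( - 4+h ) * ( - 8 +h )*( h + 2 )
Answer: e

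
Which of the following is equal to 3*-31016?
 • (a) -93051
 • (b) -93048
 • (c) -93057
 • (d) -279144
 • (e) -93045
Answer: b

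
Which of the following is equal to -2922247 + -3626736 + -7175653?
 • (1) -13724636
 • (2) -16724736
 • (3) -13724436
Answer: 1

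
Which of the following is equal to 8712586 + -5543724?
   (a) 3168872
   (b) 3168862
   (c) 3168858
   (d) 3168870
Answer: b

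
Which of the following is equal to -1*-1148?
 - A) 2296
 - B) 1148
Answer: B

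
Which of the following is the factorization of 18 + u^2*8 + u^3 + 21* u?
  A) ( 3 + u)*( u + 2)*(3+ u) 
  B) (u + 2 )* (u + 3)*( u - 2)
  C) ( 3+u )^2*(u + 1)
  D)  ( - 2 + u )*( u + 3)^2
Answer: A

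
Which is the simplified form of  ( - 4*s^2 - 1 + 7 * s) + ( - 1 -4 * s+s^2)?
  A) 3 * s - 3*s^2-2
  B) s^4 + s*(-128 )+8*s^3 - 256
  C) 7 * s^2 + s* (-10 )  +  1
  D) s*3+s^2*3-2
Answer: A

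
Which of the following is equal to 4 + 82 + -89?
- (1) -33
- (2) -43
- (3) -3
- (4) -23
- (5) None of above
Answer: 3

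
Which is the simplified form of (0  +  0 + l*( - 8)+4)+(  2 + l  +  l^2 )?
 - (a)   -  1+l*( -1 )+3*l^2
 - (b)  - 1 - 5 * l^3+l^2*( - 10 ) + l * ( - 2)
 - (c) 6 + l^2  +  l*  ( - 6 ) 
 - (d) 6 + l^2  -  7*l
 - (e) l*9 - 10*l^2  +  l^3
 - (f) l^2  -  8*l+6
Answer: d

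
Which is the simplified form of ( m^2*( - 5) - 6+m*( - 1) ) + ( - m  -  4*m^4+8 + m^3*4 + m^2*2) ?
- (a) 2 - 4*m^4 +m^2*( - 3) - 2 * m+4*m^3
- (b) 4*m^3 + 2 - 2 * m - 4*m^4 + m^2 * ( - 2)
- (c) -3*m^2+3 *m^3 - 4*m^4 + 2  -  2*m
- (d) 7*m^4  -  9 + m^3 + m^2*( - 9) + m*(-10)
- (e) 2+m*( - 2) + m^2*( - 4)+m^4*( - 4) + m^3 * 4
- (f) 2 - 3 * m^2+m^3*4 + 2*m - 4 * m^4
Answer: a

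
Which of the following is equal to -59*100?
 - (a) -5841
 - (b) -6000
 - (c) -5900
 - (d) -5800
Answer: c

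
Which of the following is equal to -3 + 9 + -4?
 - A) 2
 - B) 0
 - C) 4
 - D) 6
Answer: A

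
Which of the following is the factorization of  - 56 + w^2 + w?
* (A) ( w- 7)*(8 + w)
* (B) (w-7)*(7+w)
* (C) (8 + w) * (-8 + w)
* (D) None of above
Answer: A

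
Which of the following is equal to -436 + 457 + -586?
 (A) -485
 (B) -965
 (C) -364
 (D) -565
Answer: D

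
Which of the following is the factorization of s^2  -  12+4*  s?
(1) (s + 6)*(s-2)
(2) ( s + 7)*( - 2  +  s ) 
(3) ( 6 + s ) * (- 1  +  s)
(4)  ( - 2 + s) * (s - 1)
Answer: 1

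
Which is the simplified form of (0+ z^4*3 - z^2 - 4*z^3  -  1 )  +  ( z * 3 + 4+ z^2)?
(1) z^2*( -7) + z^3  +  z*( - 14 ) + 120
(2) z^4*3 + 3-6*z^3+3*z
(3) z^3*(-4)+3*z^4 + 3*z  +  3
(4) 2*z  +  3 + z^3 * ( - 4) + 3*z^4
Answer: 3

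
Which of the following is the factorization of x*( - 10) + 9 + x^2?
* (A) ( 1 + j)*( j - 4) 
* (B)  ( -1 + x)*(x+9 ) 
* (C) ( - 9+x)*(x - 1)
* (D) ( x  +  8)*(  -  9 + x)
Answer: C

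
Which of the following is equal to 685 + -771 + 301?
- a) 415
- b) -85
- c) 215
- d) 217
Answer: c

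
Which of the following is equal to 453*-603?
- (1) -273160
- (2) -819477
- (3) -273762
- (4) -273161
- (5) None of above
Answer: 5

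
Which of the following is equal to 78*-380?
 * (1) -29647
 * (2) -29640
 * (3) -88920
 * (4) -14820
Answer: 2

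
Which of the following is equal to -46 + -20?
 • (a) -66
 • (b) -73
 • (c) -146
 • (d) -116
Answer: a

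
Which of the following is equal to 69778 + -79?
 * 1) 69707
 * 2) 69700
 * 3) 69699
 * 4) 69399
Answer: 3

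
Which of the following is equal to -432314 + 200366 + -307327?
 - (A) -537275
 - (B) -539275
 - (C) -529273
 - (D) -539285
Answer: B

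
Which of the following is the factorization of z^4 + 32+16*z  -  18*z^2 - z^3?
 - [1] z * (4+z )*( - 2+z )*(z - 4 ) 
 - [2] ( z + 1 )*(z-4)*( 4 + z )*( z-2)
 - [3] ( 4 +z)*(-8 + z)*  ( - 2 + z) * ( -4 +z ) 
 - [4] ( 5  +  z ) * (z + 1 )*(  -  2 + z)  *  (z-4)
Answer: 2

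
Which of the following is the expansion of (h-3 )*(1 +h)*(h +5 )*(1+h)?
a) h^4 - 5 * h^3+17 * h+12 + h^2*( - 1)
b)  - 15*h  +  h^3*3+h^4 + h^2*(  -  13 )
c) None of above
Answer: c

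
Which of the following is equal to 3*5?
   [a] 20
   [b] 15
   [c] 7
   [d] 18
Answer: b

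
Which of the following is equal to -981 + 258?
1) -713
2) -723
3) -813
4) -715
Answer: 2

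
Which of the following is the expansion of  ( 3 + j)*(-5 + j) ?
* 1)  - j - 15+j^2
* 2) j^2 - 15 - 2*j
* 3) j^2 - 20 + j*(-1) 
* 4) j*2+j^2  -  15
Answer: 2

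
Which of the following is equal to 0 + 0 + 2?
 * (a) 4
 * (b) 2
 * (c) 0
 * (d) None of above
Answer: b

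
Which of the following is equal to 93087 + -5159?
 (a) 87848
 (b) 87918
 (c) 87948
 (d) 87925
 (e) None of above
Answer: e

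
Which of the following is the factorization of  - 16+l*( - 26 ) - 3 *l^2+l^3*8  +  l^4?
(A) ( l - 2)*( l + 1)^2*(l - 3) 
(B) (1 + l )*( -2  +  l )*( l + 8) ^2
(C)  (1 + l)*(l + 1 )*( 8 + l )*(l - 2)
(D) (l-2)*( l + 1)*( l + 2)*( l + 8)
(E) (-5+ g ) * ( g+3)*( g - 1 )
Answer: C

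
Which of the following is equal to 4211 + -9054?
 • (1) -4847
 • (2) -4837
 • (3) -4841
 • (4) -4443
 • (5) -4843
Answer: 5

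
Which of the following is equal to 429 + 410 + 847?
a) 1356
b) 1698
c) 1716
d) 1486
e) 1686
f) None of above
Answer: e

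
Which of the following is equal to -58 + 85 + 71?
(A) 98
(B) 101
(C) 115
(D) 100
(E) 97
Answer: A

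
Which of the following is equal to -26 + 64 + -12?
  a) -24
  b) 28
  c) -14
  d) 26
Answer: d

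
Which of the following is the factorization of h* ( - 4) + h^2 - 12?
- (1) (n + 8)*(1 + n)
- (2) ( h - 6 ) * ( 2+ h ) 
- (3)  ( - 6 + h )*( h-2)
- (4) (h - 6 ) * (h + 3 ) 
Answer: 2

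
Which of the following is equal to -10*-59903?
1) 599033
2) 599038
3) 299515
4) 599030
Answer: 4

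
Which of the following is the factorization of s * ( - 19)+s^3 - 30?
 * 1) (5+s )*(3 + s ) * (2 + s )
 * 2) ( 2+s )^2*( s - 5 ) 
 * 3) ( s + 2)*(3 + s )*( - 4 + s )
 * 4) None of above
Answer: 4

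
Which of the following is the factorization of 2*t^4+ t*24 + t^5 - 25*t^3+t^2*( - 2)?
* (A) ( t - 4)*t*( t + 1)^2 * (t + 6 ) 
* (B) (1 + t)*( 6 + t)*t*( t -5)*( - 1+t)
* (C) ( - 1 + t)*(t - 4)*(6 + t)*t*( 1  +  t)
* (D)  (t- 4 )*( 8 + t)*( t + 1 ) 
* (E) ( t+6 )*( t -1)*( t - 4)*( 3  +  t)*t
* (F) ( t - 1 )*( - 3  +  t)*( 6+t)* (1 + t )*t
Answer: C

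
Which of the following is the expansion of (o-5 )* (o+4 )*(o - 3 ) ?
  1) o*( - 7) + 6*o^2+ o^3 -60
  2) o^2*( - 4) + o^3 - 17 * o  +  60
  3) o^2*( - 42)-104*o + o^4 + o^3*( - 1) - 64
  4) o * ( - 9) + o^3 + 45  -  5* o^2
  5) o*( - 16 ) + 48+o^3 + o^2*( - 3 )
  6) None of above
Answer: 2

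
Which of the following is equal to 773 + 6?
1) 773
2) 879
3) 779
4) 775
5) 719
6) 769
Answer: 3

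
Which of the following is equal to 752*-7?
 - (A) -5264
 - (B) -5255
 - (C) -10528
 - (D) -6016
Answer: A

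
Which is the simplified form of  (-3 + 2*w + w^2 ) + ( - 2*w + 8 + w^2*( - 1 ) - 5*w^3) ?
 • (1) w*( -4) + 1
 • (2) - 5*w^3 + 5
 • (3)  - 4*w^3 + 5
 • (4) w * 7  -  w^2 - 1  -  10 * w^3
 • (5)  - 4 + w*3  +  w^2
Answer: 2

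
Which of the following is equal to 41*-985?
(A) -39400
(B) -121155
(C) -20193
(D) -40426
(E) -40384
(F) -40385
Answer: F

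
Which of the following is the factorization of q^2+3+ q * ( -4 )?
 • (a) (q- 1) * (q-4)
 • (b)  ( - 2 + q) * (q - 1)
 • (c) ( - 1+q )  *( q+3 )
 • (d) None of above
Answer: d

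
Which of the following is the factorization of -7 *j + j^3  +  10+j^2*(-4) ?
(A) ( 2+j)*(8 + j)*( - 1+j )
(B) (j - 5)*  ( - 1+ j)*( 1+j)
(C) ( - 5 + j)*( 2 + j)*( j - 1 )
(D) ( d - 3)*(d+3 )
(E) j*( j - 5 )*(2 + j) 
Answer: C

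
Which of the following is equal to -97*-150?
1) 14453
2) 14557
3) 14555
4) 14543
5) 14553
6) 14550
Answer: 6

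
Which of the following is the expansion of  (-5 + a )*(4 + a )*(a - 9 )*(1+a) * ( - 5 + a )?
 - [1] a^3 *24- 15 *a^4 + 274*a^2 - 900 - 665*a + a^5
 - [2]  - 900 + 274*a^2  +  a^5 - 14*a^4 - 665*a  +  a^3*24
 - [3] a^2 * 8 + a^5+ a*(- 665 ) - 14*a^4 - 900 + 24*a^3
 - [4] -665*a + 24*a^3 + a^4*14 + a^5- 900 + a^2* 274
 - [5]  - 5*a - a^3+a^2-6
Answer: 2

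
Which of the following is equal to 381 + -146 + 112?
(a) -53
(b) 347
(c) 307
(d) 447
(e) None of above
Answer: b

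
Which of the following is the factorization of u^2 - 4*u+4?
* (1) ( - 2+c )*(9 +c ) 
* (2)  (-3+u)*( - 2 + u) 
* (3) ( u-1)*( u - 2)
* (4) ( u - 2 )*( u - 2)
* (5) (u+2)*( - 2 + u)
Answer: 4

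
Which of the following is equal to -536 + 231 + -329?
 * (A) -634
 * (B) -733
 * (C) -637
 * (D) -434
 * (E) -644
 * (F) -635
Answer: A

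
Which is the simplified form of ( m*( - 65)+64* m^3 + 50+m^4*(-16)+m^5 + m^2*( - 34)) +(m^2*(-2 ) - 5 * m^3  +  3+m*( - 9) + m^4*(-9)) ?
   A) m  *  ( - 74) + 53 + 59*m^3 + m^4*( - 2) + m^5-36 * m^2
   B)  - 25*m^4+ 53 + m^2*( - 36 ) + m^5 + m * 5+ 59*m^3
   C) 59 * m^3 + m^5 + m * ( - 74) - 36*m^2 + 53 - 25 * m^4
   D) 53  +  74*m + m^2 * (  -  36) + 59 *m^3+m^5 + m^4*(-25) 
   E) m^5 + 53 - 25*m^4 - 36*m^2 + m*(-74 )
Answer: C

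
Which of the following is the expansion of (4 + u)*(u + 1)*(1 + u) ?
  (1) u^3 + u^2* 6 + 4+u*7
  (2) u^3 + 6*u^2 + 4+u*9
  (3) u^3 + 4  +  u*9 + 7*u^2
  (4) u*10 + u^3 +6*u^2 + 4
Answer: 2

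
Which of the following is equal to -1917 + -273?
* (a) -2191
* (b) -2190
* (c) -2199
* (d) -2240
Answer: b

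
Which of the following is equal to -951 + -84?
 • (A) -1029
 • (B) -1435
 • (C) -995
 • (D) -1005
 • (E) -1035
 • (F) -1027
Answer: E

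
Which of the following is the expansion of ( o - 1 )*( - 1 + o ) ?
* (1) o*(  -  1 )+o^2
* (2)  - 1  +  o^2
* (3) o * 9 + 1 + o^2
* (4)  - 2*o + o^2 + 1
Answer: 4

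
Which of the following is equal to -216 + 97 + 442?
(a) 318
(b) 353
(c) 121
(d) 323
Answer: d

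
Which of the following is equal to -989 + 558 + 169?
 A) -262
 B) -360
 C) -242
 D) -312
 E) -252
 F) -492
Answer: A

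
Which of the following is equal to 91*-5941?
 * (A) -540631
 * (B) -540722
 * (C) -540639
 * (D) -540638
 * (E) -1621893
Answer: A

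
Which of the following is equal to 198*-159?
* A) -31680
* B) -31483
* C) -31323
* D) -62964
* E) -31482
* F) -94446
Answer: E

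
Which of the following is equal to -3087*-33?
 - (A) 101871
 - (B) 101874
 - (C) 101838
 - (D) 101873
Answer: A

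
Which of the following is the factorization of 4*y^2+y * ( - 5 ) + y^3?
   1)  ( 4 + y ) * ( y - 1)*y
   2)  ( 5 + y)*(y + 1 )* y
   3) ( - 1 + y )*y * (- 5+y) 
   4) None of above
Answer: 4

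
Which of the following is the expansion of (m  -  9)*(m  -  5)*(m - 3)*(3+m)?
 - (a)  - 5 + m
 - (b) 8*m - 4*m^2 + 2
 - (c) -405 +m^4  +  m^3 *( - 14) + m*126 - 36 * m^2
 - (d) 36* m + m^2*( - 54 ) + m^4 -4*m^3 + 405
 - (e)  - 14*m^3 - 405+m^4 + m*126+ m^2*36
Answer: e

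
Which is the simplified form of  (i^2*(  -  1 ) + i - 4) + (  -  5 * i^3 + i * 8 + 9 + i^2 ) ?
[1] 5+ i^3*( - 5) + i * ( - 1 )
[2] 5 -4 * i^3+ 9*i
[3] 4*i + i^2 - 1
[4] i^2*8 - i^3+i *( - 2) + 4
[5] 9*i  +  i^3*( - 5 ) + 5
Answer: 5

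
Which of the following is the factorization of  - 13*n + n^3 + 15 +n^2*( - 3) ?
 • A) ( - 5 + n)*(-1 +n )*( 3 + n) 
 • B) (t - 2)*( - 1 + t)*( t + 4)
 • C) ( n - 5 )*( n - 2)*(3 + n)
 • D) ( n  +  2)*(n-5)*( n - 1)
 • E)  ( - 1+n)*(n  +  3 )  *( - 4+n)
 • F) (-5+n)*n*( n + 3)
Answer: A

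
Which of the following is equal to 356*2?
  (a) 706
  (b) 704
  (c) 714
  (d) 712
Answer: d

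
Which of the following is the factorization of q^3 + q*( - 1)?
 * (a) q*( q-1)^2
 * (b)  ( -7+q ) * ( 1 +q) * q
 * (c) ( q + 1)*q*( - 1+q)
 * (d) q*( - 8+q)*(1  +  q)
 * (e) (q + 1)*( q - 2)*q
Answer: c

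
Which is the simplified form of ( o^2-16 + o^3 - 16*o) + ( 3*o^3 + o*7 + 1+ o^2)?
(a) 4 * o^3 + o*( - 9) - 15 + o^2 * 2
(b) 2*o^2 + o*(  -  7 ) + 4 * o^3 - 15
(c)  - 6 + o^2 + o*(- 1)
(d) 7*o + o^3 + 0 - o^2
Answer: a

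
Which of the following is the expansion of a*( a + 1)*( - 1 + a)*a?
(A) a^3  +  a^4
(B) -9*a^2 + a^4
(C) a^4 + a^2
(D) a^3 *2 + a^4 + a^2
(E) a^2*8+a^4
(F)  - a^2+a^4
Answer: F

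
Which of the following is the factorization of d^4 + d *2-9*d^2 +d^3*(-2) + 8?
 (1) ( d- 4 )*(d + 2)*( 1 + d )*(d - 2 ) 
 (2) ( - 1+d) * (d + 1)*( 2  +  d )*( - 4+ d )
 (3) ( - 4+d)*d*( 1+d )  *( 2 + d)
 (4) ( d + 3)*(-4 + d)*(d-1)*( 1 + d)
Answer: 2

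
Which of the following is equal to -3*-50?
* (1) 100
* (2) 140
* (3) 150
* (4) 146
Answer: 3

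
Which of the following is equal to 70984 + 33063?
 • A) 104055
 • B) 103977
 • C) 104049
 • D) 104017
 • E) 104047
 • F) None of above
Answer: E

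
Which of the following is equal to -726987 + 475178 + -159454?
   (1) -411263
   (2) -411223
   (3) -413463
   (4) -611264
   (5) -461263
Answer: 1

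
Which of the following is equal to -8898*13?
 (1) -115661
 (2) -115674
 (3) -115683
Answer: 2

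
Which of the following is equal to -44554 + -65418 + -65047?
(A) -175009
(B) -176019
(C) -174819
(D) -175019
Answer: D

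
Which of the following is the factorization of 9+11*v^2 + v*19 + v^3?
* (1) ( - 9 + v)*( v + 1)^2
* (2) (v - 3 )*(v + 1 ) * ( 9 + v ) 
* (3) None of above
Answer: 3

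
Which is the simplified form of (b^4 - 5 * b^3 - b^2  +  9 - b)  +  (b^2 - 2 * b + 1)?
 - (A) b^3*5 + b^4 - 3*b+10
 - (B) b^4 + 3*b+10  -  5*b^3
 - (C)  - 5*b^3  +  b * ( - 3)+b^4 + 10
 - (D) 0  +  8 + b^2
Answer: C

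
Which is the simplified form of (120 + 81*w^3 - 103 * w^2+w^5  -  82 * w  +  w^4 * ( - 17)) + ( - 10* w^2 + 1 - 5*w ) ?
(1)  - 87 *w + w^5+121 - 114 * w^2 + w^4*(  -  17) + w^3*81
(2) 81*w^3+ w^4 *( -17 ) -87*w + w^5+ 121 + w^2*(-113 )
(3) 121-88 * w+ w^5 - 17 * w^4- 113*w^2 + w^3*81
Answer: 2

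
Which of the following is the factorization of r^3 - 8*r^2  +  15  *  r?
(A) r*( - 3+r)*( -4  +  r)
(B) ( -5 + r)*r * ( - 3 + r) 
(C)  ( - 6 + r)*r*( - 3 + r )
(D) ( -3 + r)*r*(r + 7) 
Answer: B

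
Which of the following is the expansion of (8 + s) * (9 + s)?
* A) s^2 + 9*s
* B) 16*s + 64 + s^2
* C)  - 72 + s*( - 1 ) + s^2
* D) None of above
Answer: D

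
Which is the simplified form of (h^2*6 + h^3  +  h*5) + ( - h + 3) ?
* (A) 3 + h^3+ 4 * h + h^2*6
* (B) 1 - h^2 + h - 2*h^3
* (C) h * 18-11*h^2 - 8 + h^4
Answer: A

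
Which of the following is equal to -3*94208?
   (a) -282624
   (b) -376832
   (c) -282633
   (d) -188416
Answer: a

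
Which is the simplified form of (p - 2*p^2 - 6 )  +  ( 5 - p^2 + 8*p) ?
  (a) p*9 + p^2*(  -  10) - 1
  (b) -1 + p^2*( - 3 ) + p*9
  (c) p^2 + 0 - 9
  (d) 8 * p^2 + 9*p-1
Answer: b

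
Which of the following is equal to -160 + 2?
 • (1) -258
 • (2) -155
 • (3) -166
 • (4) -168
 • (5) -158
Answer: 5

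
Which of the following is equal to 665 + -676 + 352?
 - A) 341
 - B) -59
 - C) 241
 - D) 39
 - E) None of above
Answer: A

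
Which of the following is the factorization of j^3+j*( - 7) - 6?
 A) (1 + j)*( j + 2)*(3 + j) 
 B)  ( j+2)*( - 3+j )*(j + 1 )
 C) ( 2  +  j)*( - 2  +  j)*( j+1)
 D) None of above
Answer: B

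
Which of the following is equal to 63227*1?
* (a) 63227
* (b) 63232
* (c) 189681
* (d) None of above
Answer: a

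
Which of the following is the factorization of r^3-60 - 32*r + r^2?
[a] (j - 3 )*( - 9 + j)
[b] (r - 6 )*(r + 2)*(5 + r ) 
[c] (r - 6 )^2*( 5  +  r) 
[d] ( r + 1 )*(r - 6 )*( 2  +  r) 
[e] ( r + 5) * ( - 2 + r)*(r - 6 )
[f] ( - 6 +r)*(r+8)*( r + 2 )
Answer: b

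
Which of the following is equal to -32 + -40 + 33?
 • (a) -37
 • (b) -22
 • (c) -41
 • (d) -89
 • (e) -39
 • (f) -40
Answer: e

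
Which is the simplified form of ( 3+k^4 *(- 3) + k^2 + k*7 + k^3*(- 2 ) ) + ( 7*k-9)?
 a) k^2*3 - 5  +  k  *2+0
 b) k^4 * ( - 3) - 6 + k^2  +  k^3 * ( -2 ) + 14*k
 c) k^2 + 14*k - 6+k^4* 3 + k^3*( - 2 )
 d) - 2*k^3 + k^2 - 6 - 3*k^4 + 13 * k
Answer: b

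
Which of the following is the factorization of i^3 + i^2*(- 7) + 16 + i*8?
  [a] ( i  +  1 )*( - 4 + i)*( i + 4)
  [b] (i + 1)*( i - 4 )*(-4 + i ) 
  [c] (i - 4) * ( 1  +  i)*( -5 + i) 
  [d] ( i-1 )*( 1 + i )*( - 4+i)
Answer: b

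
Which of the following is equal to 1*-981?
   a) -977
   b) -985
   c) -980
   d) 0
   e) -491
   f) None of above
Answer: f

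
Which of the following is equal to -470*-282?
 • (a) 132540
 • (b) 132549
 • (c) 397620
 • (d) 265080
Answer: a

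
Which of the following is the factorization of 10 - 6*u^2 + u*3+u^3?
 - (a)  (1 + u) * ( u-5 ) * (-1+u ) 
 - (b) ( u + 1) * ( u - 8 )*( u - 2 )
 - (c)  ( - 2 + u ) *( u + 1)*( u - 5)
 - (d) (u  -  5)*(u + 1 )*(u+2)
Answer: c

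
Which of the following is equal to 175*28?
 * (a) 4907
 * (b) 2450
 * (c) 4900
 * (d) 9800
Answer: c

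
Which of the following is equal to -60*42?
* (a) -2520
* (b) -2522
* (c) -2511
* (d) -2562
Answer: a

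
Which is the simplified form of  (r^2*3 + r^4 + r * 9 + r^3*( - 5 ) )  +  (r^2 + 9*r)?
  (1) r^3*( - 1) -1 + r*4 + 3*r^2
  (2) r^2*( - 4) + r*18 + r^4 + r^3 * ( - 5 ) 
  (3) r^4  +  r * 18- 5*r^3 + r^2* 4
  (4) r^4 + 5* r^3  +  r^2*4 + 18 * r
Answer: 3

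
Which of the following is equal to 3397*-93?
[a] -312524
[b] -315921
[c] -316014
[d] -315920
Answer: b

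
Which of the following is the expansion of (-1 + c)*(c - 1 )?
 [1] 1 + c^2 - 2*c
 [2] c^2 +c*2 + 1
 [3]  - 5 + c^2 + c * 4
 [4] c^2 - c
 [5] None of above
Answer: 1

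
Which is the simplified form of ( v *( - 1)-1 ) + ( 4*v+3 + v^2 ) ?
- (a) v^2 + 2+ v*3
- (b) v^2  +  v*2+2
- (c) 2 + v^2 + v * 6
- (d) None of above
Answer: a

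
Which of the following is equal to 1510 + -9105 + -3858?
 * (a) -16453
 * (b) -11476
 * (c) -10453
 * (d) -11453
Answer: d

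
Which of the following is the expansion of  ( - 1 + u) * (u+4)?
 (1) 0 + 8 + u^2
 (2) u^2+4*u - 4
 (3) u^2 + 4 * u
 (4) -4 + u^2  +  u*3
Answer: 4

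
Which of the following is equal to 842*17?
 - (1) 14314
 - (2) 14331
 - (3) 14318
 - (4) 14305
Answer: 1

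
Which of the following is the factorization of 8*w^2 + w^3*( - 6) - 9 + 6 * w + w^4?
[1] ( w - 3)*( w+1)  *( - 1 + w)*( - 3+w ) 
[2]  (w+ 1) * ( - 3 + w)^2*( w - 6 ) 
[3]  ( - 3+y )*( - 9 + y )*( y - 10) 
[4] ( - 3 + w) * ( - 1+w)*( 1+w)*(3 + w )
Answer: 1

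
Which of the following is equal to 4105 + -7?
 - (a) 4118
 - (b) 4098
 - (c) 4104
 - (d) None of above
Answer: b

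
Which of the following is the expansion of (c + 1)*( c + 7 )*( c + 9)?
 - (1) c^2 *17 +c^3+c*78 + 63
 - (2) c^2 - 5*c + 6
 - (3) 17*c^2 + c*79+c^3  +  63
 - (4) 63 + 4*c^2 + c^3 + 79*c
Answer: 3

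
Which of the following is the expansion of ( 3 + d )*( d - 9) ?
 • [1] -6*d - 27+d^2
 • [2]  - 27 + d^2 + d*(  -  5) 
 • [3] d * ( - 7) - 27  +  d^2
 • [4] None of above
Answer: 1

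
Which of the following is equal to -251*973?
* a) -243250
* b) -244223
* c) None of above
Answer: b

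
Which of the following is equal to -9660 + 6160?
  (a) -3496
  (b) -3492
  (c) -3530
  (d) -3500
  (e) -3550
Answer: d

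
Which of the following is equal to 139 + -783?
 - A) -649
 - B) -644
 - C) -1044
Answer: B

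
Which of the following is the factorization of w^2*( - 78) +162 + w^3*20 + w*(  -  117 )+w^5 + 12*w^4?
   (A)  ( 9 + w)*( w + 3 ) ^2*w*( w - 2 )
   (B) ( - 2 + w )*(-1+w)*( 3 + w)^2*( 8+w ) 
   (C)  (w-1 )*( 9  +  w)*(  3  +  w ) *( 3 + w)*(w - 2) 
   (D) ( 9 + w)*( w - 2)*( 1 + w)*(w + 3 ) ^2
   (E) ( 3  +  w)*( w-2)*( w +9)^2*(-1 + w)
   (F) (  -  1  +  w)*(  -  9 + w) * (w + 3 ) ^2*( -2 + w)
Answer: C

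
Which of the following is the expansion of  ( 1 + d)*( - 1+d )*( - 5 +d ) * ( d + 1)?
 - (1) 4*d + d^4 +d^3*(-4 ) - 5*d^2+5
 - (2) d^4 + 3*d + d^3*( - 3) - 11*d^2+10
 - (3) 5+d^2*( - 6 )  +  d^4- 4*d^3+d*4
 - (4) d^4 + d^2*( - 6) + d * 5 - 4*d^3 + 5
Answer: 3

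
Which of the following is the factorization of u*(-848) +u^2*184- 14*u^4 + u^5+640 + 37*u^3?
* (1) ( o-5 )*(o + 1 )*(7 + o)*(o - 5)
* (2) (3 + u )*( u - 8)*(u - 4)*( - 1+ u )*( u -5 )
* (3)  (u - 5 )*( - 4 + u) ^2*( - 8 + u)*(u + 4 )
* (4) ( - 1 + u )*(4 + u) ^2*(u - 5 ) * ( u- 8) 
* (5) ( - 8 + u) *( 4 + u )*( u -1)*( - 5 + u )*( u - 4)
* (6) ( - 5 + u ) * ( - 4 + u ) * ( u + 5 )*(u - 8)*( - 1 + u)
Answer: 5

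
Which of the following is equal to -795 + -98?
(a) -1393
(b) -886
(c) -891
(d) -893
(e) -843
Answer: d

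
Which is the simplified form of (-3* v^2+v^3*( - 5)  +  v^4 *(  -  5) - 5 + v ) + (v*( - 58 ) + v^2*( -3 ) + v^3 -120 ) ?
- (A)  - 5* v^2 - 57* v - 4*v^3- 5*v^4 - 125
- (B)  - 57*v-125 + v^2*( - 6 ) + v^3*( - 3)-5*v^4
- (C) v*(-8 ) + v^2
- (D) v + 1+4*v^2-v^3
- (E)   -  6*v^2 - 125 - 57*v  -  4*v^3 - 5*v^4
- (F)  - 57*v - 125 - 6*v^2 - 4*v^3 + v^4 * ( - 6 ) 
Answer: E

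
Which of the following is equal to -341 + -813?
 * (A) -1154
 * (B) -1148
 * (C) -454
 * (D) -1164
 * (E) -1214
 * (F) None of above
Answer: A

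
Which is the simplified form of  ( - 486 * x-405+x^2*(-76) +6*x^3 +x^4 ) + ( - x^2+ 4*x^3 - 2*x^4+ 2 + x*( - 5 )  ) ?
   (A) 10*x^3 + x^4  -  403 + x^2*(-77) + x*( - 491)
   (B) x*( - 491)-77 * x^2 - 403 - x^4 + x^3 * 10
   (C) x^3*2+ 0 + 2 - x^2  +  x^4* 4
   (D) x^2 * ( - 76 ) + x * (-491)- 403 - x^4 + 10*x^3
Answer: B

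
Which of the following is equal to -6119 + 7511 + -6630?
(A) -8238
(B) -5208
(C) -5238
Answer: C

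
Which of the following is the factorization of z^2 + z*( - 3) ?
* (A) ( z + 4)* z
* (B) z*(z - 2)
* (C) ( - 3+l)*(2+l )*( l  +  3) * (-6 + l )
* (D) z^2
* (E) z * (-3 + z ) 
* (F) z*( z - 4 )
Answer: E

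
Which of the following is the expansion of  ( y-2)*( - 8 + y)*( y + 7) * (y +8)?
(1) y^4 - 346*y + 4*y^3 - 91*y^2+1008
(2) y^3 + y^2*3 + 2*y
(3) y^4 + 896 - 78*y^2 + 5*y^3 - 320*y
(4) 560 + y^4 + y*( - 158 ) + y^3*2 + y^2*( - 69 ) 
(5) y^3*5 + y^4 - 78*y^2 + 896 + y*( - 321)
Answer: 3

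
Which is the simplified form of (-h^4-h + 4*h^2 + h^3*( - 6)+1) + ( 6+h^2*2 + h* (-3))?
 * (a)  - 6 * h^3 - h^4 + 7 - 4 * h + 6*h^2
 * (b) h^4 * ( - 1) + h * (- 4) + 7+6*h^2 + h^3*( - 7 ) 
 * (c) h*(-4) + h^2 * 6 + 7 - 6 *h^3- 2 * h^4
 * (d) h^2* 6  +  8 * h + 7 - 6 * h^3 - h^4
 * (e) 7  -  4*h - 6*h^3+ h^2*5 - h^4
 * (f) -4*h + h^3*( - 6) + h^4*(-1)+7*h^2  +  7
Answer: a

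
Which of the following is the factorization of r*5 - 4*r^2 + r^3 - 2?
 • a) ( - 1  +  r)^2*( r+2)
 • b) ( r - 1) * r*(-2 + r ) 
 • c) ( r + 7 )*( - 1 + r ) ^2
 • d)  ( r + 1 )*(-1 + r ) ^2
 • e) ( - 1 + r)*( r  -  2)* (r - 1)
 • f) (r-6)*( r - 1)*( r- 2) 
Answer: e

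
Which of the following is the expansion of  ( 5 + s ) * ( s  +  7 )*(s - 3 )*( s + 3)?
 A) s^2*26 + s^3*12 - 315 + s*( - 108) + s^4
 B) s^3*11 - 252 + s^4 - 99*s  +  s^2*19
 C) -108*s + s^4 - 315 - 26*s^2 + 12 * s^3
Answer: A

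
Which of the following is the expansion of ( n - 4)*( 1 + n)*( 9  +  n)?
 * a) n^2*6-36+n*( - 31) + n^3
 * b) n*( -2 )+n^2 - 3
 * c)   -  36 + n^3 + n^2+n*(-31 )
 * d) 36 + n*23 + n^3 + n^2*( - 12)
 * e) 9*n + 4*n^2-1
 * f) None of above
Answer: a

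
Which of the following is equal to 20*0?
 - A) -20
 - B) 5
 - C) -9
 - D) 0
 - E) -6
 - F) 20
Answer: D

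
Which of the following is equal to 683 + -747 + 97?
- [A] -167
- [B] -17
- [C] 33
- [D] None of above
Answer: C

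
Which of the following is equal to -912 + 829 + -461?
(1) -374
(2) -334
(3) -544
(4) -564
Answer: 3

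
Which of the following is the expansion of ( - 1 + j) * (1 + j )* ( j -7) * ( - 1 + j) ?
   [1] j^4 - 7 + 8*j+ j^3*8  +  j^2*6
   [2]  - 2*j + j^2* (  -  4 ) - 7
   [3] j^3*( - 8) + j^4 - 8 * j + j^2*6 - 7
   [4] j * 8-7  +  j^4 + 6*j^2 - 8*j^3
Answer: 4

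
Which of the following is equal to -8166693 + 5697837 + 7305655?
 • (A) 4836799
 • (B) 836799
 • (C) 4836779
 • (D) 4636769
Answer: A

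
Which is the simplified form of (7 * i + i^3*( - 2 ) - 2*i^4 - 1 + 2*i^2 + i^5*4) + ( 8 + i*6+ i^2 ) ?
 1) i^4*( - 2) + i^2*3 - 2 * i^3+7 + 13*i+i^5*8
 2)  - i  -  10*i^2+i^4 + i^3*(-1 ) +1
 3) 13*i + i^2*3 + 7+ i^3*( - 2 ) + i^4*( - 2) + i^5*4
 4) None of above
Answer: 3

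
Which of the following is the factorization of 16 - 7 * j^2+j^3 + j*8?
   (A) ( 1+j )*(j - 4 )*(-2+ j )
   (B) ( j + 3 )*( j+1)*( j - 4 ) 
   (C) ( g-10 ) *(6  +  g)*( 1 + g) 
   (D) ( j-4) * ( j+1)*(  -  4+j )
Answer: D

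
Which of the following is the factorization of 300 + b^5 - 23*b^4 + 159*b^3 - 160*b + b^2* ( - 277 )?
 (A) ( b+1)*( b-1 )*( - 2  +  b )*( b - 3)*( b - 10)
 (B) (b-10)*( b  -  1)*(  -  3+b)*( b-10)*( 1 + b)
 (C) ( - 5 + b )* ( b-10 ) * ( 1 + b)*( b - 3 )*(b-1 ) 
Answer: B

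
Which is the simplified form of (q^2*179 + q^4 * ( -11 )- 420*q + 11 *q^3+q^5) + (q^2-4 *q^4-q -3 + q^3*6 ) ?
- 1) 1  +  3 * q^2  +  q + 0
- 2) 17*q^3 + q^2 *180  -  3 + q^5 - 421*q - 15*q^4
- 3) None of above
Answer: 2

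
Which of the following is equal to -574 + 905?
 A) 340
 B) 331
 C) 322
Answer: B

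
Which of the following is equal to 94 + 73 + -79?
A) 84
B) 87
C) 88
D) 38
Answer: C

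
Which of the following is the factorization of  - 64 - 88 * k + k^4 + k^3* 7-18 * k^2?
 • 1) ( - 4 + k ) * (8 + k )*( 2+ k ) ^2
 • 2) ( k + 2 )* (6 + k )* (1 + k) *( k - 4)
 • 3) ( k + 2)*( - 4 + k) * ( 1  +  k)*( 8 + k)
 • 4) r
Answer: 3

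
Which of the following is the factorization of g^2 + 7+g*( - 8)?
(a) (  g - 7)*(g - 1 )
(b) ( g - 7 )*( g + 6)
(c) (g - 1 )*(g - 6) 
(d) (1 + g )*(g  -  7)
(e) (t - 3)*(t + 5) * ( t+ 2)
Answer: a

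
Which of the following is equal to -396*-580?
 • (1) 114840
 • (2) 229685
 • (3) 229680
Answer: 3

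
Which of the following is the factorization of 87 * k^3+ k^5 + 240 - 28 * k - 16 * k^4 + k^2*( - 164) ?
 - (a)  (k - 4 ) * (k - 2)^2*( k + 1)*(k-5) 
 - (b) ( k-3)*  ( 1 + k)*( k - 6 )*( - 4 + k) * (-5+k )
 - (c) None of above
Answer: c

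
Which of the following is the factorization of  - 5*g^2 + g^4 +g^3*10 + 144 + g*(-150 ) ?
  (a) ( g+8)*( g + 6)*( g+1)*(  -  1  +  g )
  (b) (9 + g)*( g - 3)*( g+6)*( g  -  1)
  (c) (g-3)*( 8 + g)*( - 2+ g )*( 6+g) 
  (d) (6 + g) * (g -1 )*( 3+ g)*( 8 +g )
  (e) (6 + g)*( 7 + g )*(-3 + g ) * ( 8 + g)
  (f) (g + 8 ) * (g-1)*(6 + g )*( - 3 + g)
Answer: f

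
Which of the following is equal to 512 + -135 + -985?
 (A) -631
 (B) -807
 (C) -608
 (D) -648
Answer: C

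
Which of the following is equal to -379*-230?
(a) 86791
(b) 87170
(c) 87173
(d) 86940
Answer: b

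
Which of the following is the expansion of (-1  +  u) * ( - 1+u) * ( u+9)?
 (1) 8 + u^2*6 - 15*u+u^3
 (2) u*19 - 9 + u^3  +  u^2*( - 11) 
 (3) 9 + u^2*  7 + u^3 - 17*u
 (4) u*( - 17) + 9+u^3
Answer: 3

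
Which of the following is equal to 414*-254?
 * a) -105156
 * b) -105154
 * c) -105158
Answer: a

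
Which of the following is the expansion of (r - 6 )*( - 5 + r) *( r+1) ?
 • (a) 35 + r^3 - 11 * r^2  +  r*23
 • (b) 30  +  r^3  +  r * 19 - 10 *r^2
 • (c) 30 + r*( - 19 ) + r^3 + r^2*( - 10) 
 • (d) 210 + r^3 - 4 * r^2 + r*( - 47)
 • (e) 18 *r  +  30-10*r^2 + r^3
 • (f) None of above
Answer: b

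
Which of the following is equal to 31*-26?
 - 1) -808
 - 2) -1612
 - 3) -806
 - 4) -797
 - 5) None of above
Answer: 3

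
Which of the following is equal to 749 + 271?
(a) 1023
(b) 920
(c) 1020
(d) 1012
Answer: c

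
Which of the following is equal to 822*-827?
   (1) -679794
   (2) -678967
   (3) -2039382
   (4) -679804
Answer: 1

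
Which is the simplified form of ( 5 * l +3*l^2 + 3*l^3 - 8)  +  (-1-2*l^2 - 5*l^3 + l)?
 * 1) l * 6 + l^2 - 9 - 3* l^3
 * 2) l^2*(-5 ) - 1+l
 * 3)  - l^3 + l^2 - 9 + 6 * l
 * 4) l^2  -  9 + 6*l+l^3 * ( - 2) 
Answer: 4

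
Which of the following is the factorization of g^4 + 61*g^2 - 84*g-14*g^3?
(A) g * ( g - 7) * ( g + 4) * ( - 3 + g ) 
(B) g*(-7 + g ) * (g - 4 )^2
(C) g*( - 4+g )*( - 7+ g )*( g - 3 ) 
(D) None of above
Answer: C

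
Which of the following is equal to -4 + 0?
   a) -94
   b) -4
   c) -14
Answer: b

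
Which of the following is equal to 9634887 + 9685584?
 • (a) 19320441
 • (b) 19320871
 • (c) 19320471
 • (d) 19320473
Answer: c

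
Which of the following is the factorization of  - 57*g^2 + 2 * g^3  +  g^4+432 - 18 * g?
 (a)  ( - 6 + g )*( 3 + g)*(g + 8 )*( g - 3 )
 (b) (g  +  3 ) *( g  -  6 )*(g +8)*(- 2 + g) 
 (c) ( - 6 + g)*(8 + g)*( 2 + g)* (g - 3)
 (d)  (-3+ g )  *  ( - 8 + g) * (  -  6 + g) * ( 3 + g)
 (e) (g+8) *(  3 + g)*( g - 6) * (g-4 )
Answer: a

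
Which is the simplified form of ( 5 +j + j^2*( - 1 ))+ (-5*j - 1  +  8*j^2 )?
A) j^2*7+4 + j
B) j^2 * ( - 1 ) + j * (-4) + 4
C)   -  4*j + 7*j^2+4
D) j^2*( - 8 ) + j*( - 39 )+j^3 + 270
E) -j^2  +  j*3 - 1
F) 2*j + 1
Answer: C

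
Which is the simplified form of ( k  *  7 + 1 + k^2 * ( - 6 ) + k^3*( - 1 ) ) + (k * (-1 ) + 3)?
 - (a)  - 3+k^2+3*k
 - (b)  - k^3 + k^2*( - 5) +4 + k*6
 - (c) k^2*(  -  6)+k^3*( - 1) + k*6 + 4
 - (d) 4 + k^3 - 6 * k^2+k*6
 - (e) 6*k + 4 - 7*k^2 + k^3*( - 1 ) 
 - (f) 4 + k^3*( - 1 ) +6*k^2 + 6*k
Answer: c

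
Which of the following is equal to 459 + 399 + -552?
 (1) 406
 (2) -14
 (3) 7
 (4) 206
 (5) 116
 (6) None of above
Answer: 6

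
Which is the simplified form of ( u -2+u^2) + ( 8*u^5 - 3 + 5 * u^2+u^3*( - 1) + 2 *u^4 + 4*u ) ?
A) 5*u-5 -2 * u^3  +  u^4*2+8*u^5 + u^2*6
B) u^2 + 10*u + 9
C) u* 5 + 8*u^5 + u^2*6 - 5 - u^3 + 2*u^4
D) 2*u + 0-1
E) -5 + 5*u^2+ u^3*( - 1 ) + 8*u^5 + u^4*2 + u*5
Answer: C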